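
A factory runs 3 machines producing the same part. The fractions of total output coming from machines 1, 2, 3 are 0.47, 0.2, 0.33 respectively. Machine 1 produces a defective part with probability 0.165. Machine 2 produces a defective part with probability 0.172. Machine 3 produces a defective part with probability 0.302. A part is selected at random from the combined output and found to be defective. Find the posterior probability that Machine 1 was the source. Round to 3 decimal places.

P(defective|M1) = 0.165; P(defective|M2) = 0.172; P(defective|M3) = 0.302.
Prior × likelihood for each source: 0.47·0.165=0.07755, 0.2·0.172=0.03440, 0.33·0.302=0.09966. Summing gives P(defective) = 0.21161.
P(Machine 1 | defective) = 0.07755 / 0.21161 = 0.366.

Posterior probability ≈ 0.366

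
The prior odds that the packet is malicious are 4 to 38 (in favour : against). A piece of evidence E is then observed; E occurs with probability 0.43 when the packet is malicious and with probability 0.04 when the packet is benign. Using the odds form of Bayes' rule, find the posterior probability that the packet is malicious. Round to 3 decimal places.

Posterior probability ≈ 0.531

Prior odds = 4/38 = 0.10526.
Likelihood ratio for E = 0.43/0.04 = 10.750.
Posterior odds = prior odds × LR = 1.1316.
Posterior probability = odds/(1+odds) = 1.1316/2.1316 = 0.531.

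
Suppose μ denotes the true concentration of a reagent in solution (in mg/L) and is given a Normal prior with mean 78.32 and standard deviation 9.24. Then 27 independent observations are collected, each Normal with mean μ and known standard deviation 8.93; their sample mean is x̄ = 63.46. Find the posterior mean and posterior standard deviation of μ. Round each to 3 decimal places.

Prior precision 1/τ₀² = 1/9.24² = 0.0117127; data precision n/σ² = 27/8.93² = 0.338580.
Posterior precision = 0.0117127 + 0.338580 = 0.350292, giving posterior SD = 1/√0.350292 = 1.690.
Posterior mean = (0.0117127·78.32 + 0.338580·63.46) / 0.350292 = 63.957.

Posterior mean ≈ 63.957; posterior SD ≈ 1.690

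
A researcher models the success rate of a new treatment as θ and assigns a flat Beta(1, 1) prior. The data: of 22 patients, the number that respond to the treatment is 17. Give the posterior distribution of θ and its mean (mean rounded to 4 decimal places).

The binomial likelihood is conjugate to the Beta prior: with 17 successes and 5 failures, the posterior is Beta(1+17, 1+5) = Beta(18, 6).
Posterior mean = α/(α+β) = 18/24 = 0.7500.

Posterior: Beta(18, 6); mean ≈ 0.7500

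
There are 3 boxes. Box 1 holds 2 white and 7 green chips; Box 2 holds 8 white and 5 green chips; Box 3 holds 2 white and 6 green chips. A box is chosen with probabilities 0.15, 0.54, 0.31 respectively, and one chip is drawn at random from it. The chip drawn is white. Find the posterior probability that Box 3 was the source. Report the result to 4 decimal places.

Posterior probability ≈ 0.1749

P(white|Box 1) = 0.2222; P(white|Box 2) = 0.6154; P(white|Box 3) = 0.25.
Prior × likelihood for each source: 0.15·0.2222=0.03333, 0.54·0.6154=0.3323, 0.31·0.25=0.07750. Summing gives P(white) = 0.44314.
P(Box 3 | white) = 0.07750 / 0.44314 = 0.1749.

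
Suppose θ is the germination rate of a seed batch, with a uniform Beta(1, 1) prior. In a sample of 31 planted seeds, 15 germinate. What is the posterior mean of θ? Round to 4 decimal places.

The binomial likelihood is conjugate to the Beta prior: with 15 successes and 16 failures, the posterior is Beta(1+15, 1+16) = Beta(16, 17).
E[θ | data] = 16/(16+17) = 0.4848.

Posterior mean ≈ 0.4848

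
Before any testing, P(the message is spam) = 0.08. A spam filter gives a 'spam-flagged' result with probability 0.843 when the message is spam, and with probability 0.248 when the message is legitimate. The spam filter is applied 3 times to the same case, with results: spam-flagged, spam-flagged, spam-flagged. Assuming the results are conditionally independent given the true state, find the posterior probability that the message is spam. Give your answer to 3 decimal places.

Posterior P(H) ≈ 0.774

With H the event that the message is spam, the joint likelihood of the observed sequence is P(data|H) = 0.843·0.843·0.843 = 0.59908 and P(data|¬H) = 0.248·0.248·0.248 = 0.015253.
Bayes: P(H|data) = 0.08·0.59908 / (0.08·0.59908 + 0.92·0.015253) = 0.047926/0.061959 = 0.7735.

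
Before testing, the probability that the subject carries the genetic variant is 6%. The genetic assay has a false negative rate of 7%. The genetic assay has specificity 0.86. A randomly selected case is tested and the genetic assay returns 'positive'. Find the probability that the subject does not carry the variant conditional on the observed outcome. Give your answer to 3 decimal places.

Write H for 'the subject carries the genetic variant'. Prior odds H:¬H = 0.06/0.94 = 0.063830. For the 'positive' outcome, the likelihood ratio is 0.93/0.14 = 6.6429.
Posterior odds = 0.063830 × 6.6429 = 0.42401, so P(H|E) = 0.42401/(1+0.42401) = 0.298. Then P(¬H|E) = 1 − 0.298 = 0.702.

P(¬H | E) ≈ 0.702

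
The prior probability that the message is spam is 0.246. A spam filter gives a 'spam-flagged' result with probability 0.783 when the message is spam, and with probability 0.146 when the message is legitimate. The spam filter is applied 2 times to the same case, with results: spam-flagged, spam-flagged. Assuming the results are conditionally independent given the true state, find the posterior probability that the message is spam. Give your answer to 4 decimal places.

With H the event that the message is spam, the joint likelihood of the observed sequence is P(data|H) = 0.783·0.783 = 0.61309 and P(data|¬H) = 0.146·0.146 = 0.021316.
Bayes: P(H|data) = 0.246·0.61309 / (0.246·0.61309 + 0.754·0.021316) = 0.15082/0.16689 = 0.9037.

Posterior P(H) ≈ 0.9037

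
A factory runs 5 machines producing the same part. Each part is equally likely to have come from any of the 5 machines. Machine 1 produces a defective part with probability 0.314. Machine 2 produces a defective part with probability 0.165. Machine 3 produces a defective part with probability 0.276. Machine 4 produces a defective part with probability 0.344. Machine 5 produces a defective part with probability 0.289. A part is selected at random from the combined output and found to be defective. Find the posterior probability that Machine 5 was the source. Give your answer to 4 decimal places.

Posterior probability ≈ 0.2082

P(defective|M1) = 0.314; P(defective|M2) = 0.165; P(defective|M3) = 0.276; P(defective|M4) = 0.344; P(defective|M5) = 0.289.
Prior × likelihood for each source: 0.2·0.314=0.06280, 0.2·0.165=0.03300, 0.2·0.276=0.05520, 0.2·0.344=0.06880, 0.2·0.289=0.05780. Summing gives P(defective) = 0.27760.
P(Machine 5 | defective) = 0.05780 / 0.27760 = 0.2082.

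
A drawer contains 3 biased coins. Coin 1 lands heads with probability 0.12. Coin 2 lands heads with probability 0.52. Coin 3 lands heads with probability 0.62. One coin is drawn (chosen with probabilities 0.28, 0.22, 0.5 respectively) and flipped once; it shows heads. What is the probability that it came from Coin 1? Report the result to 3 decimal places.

Tabulate prior·likelihood by source: [1] prior 0.28, lik 0.12, product 0.03360; [2] prior 0.22, lik 0.52, product 0.1144; [3] prior 0.5, lik 0.62, product 0.3100.
Normalizing constant = 0.45800; the posterior for Coin 1 is its product over the sum, 0.03360/0.45800 = 0.073.

Posterior probability ≈ 0.073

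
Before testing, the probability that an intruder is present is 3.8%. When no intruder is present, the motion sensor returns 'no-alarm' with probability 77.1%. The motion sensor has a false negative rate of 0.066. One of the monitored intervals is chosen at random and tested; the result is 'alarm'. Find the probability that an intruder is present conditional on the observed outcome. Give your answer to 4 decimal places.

P(H | E) ≈ 0.1388

Let H be the event that an intruder is present. P(H) = 0.038, so P(¬H) = 0.962. With E the 'alarm' result, P(E|H) = 0.934 and P(E|¬H) = 0.229.
P(E) = 0.934·0.038 + 0.229·0.962 = 0.035492 + 0.22030 = 0.25579.
By Bayes' theorem, P(H|E) = 0.035492 / 0.25579 = 0.1388.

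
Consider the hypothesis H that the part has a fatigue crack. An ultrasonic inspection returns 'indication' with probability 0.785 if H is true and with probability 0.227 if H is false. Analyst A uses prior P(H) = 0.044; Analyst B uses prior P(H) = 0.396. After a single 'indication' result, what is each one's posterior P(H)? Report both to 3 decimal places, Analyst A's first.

P('+'|H) = 0.785, P('+'|¬H) = 0.227.
Analyst A: numerator 0.785·0.044 = 0.034540; evidence = 0.034540+0.227·0.956 = 0.25155; posterior = 0.137.
Analyst B: numerator 0.785·0.396 = 0.31086; evidence = 0.31086+0.227·0.604 = 0.44797; posterior = 0.694.

Analyst A: 0.137; Analyst B: 0.694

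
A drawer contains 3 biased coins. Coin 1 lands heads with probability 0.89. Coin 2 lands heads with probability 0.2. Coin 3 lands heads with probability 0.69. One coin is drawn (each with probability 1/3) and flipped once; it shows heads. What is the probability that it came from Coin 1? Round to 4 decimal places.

Posterior probability ≈ 0.5000

Tabulate prior·likelihood by source: [1] prior 0.333333, lik 0.89, product 0.2967; [2] prior 0.333333, lik 0.2, product 0.06667; [3] prior 0.333333, lik 0.69, product 0.2300.
Normalizing constant = 0.59333; the posterior for Coin 1 is its product over the sum, 0.2967/0.59333 = 0.5000.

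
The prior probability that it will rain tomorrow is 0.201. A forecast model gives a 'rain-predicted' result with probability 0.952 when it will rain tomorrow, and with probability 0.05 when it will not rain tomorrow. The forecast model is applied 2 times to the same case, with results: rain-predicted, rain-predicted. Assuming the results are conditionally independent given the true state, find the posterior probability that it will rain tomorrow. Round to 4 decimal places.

With H the event that it will rain tomorrow, the joint likelihood of the observed sequence is P(data|H) = 0.952·0.952 = 0.90630 and P(data|¬H) = 0.05·0.05 = 0.0025000.
Bayes: P(H|data) = 0.201·0.90630 / (0.201·0.90630 + 0.799·0.0025000) = 0.18217/0.18416 = 0.9892.

Posterior P(H) ≈ 0.9892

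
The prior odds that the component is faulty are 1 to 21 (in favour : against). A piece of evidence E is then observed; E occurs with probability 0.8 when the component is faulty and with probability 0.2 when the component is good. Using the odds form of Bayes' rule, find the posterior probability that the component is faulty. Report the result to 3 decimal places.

Prior odds = 1/21 = 0.047619.
Likelihood ratio for E = 0.8/0.2 = 4.0000.
Posterior odds = prior odds × LR = 0.19048.
Posterior probability = odds/(1+odds) = 0.19048/1.1905 = 0.160.

Posterior probability ≈ 0.160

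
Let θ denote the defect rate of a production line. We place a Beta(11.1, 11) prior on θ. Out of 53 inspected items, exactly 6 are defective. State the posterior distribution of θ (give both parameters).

Observing 6 successes and 47 failures updates Beta(11.1, 11) by adding the success and failure counts to the two shape parameters: α = 11.1+6 = 17.1, β = 11+47 = 58.

Posterior: Beta(17.1, 58)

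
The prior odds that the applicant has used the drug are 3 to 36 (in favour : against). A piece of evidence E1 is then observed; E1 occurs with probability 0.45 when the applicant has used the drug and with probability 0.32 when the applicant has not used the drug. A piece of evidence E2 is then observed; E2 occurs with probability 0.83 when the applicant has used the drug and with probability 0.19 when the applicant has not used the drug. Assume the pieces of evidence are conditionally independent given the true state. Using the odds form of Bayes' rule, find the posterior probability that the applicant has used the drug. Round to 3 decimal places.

Posterior probability ≈ 0.339

Prior odds = 3/36 = 0.083333. In log-odds, ln(0.083333) = -2.4849.
Add log likelihood ratios: ln(1.4062) + ln(4.3684) = 1.8153.
Posterior log-odds = -0.66958, so posterior odds = exp(-0.66958) = 0.51192. Converting, P(H|E) = 0.51192/1.5119 = 0.339.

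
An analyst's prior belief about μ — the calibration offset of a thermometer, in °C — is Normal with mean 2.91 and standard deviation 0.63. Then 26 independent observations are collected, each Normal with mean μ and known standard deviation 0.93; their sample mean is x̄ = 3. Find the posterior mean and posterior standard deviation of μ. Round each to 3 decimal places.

With known σ, the Normal prior is conjugate. Weight on the data is w = (n/σ²)/(n/σ² + 1/τ₀²) = 30.0613/(30.0613+2.51953) = 0.92267.
Posterior mean = w·x̄ + (1−w)·μ₀ = 0.92267·3 + 0.077332·2.91 = 2.993. Posterior variance = 1/(30.0613+2.51953) = 0.0306929, so SD = 0.175.

Posterior mean ≈ 2.993; posterior SD ≈ 0.175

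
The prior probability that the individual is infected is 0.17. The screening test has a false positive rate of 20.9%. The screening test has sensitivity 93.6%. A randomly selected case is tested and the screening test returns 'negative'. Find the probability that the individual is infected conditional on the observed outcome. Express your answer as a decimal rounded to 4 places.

Let H be the event that the individual is infected. P(H) = 0.17, so P(¬H) = 0.83. With E the 'negative' result, P(E|H) = 0.064 and P(E|¬H) = 0.791.
P(E) = 0.064·0.17 + 0.791·0.83 = 0.010880 + 0.65653 = 0.66741.
By Bayes' theorem, P(H|E) = 0.010880 / 0.66741 = 0.0163.

P(H | E) ≈ 0.0163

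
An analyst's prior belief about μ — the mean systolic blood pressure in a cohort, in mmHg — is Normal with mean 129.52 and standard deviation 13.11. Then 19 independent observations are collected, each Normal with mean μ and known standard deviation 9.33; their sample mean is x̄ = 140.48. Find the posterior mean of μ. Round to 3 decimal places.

With known σ, the Normal prior is conjugate. Weight on the data is w = (n/σ²)/(n/σ² + 1/τ₀²) = 0.218268/(0.218268+0.00581828) = 0.97404.
Posterior mean = w·x̄ + (1−w)·μ₀ = 0.97404·140.48 + 0.025964·129.52 = 140.195.

Posterior mean ≈ 140.195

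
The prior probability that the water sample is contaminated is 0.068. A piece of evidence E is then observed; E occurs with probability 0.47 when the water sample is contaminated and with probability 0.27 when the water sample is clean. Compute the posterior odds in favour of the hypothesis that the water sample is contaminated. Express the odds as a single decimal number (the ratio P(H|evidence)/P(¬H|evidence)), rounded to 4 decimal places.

Prior odds = 0.068/(1−0.068) = 0.072961.
Likelihood ratio for E = 0.47/0.27 = 1.7407.
Posterior odds = prior odds × LR = 0.12701.

Posterior odds ≈ 0.1270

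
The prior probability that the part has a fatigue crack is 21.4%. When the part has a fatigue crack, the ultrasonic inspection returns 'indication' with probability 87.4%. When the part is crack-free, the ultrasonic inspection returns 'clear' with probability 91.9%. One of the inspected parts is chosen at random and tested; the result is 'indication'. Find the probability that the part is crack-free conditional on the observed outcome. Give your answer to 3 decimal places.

P(¬H | E) ≈ 0.254

Write H for 'the part has a fatigue crack'. Prior odds H:¬H = 0.214/0.786 = 0.27226. For the 'indication' outcome, the likelihood ratio is 0.874/0.081 = 10.790.
Posterior odds = 0.27226 × 10.790 = 2.9378, so P(H|E) = 2.9378/(1+2.9378) = 0.746. Then P(¬H|E) = 1 − 0.746 = 0.254.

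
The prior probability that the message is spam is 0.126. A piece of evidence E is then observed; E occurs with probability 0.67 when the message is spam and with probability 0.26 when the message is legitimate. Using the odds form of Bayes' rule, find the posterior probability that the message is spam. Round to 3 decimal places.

Posterior probability ≈ 0.271

Prior odds = 0.126/(1−0.126) = 0.14416.
Likelihood ratio for E = 0.67/0.26 = 2.5769.
Posterior odds = prior odds × LR = 0.37150.
Posterior probability = odds/(1+odds) = 0.37150/1.3715 = 0.271.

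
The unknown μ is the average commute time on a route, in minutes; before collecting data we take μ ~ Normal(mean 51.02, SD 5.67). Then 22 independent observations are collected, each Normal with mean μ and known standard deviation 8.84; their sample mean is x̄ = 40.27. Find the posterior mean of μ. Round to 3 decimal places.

Prior precision 1/τ₀² = 1/5.67² = 0.0311053; data precision n/σ² = 22/8.84² = 0.281526.
Posterior precision = 0.0311053 + 0.281526 = 0.312631.
Posterior mean = (0.0311053·51.02 + 0.281526·40.27) / 0.312631 = 41.340.

Posterior mean ≈ 41.340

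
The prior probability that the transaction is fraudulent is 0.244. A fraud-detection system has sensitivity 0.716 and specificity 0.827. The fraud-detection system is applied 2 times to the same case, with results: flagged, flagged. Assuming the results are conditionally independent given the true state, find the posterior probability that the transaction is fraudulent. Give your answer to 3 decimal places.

Posterior P(H) ≈ 0.847

With H the event that the transaction is fraudulent, the joint likelihood of the observed sequence is P(data|H) = 0.716·0.716 = 0.51266 and P(data|¬H) = 0.173·0.173 = 0.029929.
Bayes: P(H|data) = 0.244·0.51266 / (0.244·0.51266 + 0.756·0.029929) = 0.12509/0.14771 = 0.8468.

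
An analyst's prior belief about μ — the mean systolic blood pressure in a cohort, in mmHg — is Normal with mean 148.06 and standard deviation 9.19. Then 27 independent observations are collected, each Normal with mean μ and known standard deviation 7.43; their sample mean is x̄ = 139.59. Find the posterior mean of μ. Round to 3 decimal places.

Posterior mean ≈ 139.790

With known σ, the Normal prior is conjugate. Weight on the data is w = (n/σ²)/(n/σ² + 1/τ₀²) = 0.489087/(0.489087+0.0118405) = 0.97636.
Posterior mean = w·x̄ + (1−w)·μ₀ = 0.97636·139.59 + 0.023637·148.06 = 139.790.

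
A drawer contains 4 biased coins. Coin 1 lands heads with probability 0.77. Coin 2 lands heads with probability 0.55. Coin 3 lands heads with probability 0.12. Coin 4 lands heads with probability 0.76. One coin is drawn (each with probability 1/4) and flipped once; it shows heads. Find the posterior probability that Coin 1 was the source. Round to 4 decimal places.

Posterior probability ≈ 0.3500

P(heads|C1) = 0.77; P(heads|C2) = 0.55; P(heads|C3) = 0.12; P(heads|C4) = 0.76.
Prior × likelihood for each source: 0.25·0.77=0.1925, 0.25·0.55=0.1375, 0.25·0.12=0.03000, 0.25·0.76=0.1900. Summing gives P(heads) = 0.55000.
P(Coin 1 | heads) = 0.1925 / 0.55000 = 0.3500.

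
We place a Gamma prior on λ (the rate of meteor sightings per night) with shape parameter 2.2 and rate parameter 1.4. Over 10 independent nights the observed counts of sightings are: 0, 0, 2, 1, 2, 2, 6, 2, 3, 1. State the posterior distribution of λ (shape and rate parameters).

Posterior: Gamma(shape=21.2, rate=11.4)

Total count ∑xᵢ = 19 over n = 10 nights.
Gamma is conjugate to the Poisson likelihood: posterior is Gamma(shape = 2.2+19 = 21.2, rate = 1.4+10 = 11.4).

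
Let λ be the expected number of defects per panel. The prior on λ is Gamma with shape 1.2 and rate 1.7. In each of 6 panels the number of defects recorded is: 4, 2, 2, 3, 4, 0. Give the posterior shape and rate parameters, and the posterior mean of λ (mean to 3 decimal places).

Posterior: Gamma(shape=16.2, rate=7.7); mean ≈ 2.104

Total count ∑xᵢ = 15 over n = 6 panels.
Gamma is conjugate to the Poisson likelihood: posterior is Gamma(shape = 1.2+15 = 16.2, rate = 1.7+6 = 7.7).
E[λ | data] = 16.2/7.7 = 2.104.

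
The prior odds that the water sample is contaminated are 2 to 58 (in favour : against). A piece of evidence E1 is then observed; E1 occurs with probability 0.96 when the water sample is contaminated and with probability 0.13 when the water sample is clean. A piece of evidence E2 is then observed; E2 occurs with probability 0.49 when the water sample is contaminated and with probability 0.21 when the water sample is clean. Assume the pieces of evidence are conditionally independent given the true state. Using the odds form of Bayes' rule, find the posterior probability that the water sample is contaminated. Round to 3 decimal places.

Prior odds = 2/58 = 0.034483. In log-odds, ln(0.034483) = -3.3673.
Add log likelihood ratios: ln(7.3846) + ln(2.3333) = 2.8467.
Posterior log-odds = -0.52060, so posterior odds = exp(-0.52060) = 0.59416. Converting, P(H|E) = 0.59416/1.5942 = 0.373.

Posterior probability ≈ 0.373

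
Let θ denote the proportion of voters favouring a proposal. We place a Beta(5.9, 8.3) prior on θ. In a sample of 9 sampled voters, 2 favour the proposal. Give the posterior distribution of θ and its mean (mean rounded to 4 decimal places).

Posterior: Beta(7.9, 15.3); mean ≈ 0.3405

Observing 2 successes and 7 failures updates Beta(5.9, 8.3) by adding the success and failure counts to the two shape parameters: α = 5.9+2 = 7.9, β = 8.3+7 = 15.3.
E[θ | data] = 7.9/(7.9+15.3) = 0.3405.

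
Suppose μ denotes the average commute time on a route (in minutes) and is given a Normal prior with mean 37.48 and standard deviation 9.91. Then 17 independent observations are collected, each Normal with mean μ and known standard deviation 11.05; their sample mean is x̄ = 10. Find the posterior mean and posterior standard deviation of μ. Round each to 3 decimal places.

With known σ, the Normal prior is conjugate. Weight on the data is w = (n/σ²)/(n/σ² + 1/τ₀²) = 0.139227/(0.139227+0.0101825) = 0.93185.
Posterior mean = w·x̄ + (1−w)·μ₀ = 0.93185·10 + 0.068151·37.48 = 11.873. Posterior variance = 1/(0.139227+0.0101825) = 6.69300, so SD = 2.587.

Posterior mean ≈ 11.873; posterior SD ≈ 2.587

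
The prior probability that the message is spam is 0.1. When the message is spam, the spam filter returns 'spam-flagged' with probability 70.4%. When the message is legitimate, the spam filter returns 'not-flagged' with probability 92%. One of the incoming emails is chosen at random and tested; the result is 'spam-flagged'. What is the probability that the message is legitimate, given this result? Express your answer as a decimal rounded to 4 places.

P(¬H | E) ≈ 0.5056

Let H be the event that the message is spam. P(H) = 0.1, so P(¬H) = 0.9. With E the 'spam-flagged' result, P(E|H) = 0.704 and P(E|¬H) = 0.08.
P(E) = 0.704·0.1 + 0.08·0.9 = 0.070400 + 0.072000 = 0.14240.
By Bayes' theorem, P(H|E) = 0.070400 / 0.14240 = 0.4944. Hence P(¬H|E) = 1 − 0.4944 = 0.5056.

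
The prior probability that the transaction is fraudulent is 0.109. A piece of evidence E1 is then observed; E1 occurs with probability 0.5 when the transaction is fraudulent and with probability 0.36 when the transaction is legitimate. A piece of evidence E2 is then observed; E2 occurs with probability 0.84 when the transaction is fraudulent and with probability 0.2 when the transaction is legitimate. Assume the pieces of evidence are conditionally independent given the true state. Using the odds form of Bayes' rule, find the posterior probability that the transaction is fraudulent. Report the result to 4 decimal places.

Posterior probability ≈ 0.4164

Prior odds = 0.109/(1−0.109) = 0.12233.
Likelihood ratio for E1 = 0.5/0.36 = 1.3889.
Likelihood ratio for E2 = 0.84/0.2 = 4.2000.
Posterior odds = prior odds × LR₁ × LR₂ = 0.71362.
Posterior probability = odds/(1+odds) = 0.71362/1.7136 = 0.4164.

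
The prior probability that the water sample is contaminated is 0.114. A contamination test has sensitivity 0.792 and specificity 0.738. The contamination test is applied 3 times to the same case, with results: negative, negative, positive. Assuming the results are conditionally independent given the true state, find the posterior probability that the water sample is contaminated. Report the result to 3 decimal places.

With H the event that the water sample is contaminated, the joint likelihood of the observed sequence is P(data|H) = 0.208·0.208·0.792 = 0.034265 and P(data|¬H) = 0.738·0.738·0.262 = 0.14270.
Bayes: P(H|data) = 0.114·0.034265 / (0.114·0.034265 + 0.886·0.14270) = 0.0039062/0.13034 = 0.0300.

Posterior P(H) ≈ 0.030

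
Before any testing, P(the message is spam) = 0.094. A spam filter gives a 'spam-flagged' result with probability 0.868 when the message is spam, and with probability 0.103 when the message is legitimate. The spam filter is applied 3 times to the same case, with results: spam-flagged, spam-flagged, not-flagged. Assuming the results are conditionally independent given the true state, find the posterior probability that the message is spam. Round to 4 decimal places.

With H the event that the message is spam, the joint likelihood of the observed sequence is P(data|H) = 0.868·0.868·0.132 = 0.099452 and P(data|¬H) = 0.103·0.103·0.897 = 0.0095163.
Bayes: P(H|data) = 0.094·0.099452 / (0.094·0.099452 + 0.906·0.0095163) = 0.0093485/0.017970 = 0.5202.

Posterior P(H) ≈ 0.5202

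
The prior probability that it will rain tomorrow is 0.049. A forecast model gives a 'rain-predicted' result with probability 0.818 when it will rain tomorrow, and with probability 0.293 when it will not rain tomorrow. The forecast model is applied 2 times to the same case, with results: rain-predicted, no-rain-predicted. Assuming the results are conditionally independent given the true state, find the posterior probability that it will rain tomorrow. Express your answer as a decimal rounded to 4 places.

Posterior P(H) ≈ 0.0357

Let H be the event that it will rain tomorrow; start with P(H) = 0.049. P('rain-predicted'|H) = 0.818, P('rain-predicted'|¬H) = 0.293.
Update on result 1 ('rain-predicted'): P(H) ← 0.818·0.0490 / (0.818·0.0490 + 0.293·0.9510) = 0.040082/0.31872 = 0.1258.
Update on result 2 ('no-rain-predicted'): P(H) ← 0.182·0.1258 / (0.182·0.1258 + 0.707·0.8742) = 0.022888/0.64098 = 0.0357.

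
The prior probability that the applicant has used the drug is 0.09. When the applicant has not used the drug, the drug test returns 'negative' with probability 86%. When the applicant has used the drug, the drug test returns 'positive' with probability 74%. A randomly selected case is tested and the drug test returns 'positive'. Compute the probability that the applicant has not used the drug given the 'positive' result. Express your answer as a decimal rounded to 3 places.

P(¬H | E) ≈ 0.657

Let H be the event that the applicant has used the drug. P(H) = 0.09, so P(¬H) = 0.91. With E the 'positive' result, P(E|H) = 0.74 and P(E|¬H) = 0.14.
P(E) = 0.74·0.09 + 0.14·0.91 = 0.066600 + 0.12740 = 0.19400.
By Bayes' theorem, P(H|E) = 0.066600 / 0.19400 = 0.343. Hence P(¬H|E) = 1 − 0.343 = 0.657.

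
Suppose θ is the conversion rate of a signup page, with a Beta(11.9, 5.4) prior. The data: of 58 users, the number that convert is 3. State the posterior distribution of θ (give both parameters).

The binomial likelihood is conjugate to the Beta prior: with 3 successes and 55 failures, the posterior is Beta(11.9+3, 5.4+55) = Beta(14.9, 60.4).

Posterior: Beta(14.9, 60.4)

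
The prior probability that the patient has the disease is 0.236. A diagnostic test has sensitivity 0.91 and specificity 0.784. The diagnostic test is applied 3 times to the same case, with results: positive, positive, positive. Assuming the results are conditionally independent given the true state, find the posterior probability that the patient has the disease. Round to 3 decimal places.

Posterior P(H) ≈ 0.959

With H the event that the patient has the disease, the joint likelihood of the observed sequence is P(data|H) = 0.91·0.91·0.91 = 0.75357 and P(data|¬H) = 0.216·0.216·0.216 = 0.010078.
Bayes: P(H|data) = 0.236·0.75357 / (0.236·0.75357 + 0.764·0.010078) = 0.17784/0.18554 = 0.9585.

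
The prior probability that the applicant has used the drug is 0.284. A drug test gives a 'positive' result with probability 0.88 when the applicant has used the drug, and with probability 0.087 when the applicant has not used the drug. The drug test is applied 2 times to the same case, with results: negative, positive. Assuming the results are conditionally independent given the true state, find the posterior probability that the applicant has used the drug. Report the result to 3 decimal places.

Posterior P(H) ≈ 0.345

With H the event that the applicant has used the drug, the joint likelihood of the observed sequence is P(data|H) = 0.12·0.88 = 0.10560 and P(data|¬H) = 0.913·0.087 = 0.079431.
Bayes: P(H|data) = 0.284·0.10560 / (0.284·0.10560 + 0.716·0.079431) = 0.029990/0.086863 = 0.3453.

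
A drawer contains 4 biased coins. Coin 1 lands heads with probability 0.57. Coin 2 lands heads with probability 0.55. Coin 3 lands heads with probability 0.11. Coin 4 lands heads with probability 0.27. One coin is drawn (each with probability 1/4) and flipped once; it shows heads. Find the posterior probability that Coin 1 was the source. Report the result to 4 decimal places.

Tabulate prior·likelihood by source: [1] prior 0.25, lik 0.57, product 0.1425; [2] prior 0.25, lik 0.55, product 0.1375; [3] prior 0.25, lik 0.11, product 0.02750; [4] prior 0.25, lik 0.27, product 0.06750.
Normalizing constant = 0.37500; the posterior for Coin 1 is its product over the sum, 0.1425/0.37500 = 0.3800.

Posterior probability ≈ 0.3800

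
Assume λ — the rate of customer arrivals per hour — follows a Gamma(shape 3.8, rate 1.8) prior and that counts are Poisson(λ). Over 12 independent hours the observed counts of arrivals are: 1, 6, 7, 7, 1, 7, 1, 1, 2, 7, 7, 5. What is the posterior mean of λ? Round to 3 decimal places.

Posterior mean ≈ 4.043

Total count ∑xᵢ = 52 over n = 12 hours.
Gamma is conjugate to the Poisson likelihood: posterior is Gamma(shape = 3.8+52 = 55.8, rate = 1.8+12 = 13.8).
E[λ | data] = 55.8/13.8 = 4.043.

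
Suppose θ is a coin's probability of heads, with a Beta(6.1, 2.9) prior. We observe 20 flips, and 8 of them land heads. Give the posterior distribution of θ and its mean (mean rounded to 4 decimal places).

Posterior: Beta(14.1, 14.9); mean ≈ 0.4862

The binomial likelihood is conjugate to the Beta prior: with 8 successes and 12 failures, the posterior is Beta(6.1+8, 2.9+12) = Beta(14.1, 14.9).
Posterior mean = α/(α+β) = 14.1/29 = 0.4862.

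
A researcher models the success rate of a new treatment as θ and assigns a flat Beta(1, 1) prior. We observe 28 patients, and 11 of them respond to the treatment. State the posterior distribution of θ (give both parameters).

Observing 11 successes and 17 failures updates Beta(1, 1) by adding the success and failure counts to the two shape parameters: α = 1+11 = 12, β = 1+17 = 18.

Posterior: Beta(12, 18)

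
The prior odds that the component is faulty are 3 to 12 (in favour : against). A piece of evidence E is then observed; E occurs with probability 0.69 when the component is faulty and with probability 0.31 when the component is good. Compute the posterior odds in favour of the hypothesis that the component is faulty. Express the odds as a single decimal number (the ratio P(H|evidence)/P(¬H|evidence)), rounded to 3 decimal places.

Posterior odds ≈ 0.556

Prior odds = 3/12 = 0.25000.
Likelihood ratio for E = 0.69/0.31 = 2.2258.
Posterior odds = prior odds × LR = 0.55645.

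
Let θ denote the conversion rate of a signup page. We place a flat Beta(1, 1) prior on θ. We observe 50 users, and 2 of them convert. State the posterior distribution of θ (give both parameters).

Posterior: Beta(3, 49)

Observing 2 successes and 48 failures updates Beta(1, 1) by adding the success and failure counts to the two shape parameters: α = 1+2 = 3, β = 1+48 = 49.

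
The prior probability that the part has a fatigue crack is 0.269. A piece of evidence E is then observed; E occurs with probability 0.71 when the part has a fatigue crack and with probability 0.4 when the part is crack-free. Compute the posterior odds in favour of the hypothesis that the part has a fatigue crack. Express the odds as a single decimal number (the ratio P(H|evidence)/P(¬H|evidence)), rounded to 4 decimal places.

Prior odds = 0.269/(1−0.269) = 0.36799.
Likelihood ratio for E = 0.71/0.4 = 1.7750.
Posterior odds = prior odds × LR = 0.65318.

Posterior odds ≈ 0.6532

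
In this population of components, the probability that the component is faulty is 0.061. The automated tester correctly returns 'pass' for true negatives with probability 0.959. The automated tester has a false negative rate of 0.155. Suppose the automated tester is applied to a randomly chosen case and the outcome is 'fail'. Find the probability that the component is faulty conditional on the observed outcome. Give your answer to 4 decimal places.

P(H | E) ≈ 0.5724

Let H be the event that the component is faulty. P(H) = 0.061, so P(¬H) = 0.939. With E the 'fail' result, P(E|H) = 0.845 and P(E|¬H) = 0.041.
P(E) = 0.845·0.061 + 0.041·0.939 = 0.051545 + 0.038499 = 0.090044.
By Bayes' theorem, P(H|E) = 0.051545 / 0.090044 = 0.5724.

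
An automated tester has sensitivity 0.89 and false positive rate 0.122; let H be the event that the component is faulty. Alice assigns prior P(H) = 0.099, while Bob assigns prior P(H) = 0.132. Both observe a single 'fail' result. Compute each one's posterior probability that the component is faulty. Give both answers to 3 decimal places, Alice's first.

The likelihood ratio for a 'fail' result is 0.89/0.122 = 7.2951.
Alice: prior odds 0.099/0.901 = 0.10988; posterior odds 0.80157; posterior probability 0.445.
Bob: prior odds 0.132/0.868 = 0.15207; posterior odds 1.1094; posterior probability 0.526.

Alice: 0.445; Bob: 0.526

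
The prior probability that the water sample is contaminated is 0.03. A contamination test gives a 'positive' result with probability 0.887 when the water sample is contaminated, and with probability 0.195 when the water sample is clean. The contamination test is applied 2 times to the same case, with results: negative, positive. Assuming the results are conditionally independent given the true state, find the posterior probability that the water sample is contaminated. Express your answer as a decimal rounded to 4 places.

Let H be the event that the water sample is contaminated; start with P(H) = 0.03. P('positive'|H) = 0.887, P('positive'|¬H) = 0.195.
Update on result 1 ('negative'): P(H) ← 0.113·0.0300 / (0.113·0.0300 + 0.805·0.9700) = 0.0033900/0.78424 = 0.0043.
Update on result 2 ('positive'): P(H) ← 0.887·0.0043 / (0.887·0.0043 + 0.195·0.9957) = 0.0038342/0.19799 = 0.0194.

Posterior P(H) ≈ 0.0194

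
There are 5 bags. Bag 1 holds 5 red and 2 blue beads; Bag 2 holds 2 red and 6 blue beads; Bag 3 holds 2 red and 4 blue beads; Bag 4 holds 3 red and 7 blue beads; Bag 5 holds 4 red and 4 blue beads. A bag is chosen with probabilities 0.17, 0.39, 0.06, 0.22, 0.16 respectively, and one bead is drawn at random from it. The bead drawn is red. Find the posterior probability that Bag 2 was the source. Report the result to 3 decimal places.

P(red|Bag 1) = 0.7143; P(red|Bag 2) = 0.25; P(red|Bag 3) = 0.3333; P(red|Bag 4) = 0.3; P(red|Bag 5) = 0.5.
Prior × likelihood for each source: 0.17·0.7143=0.1214, 0.39·0.25=0.09750, 0.06·0.3333=0.02000, 0.22·0.3=0.06600, 0.16·0.5=0.08000. Summing gives P(red) = 0.38493.
P(Bag 2 | red) = 0.09750 / 0.38493 = 0.253.

Posterior probability ≈ 0.253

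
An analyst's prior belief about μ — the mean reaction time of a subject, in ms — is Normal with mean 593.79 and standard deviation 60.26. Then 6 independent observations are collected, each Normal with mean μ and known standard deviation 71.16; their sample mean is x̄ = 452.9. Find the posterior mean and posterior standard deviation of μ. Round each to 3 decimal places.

Posterior mean ≈ 479.470; posterior SD ≈ 26.169

With known σ, the Normal prior is conjugate. Weight on the data is w = (n/σ²)/(n/σ² + 1/τ₀²) = 0.00118489/(0.00118489+0.00027539) = 0.81142.
Posterior mean = w·x̄ + (1−w)·μ₀ = 0.81142·452.9 + 0.18858·593.79 = 479.470. Posterior variance = 1/(0.00118489+0.00027539) = 684.800, so SD = 26.169.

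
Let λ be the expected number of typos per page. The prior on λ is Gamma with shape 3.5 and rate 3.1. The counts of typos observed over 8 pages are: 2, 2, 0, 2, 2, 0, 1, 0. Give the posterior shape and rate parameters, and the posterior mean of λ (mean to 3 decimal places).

Total count ∑xᵢ = 9 over n = 8 pages.
Gamma is conjugate to the Poisson likelihood: posterior is Gamma(shape = 3.5+9 = 12.5, rate = 3.1+8 = 11.1).
E[λ | data] = 12.5/11.1 = 1.126.

Posterior: Gamma(shape=12.5, rate=11.1); mean ≈ 1.126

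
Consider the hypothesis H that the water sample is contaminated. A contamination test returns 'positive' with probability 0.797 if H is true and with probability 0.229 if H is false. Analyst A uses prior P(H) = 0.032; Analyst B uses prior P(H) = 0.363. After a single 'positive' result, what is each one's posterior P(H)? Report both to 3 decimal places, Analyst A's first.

P('+'|H) = 0.797, P('+'|¬H) = 0.229.
Analyst A: numerator 0.797·0.032 = 0.025504; evidence = 0.025504+0.229·0.968 = 0.24718; posterior = 0.103.
Analyst B: numerator 0.797·0.363 = 0.28931; evidence = 0.28931+0.229·0.637 = 0.43518; posterior = 0.665.

Analyst A: 0.103; Analyst B: 0.665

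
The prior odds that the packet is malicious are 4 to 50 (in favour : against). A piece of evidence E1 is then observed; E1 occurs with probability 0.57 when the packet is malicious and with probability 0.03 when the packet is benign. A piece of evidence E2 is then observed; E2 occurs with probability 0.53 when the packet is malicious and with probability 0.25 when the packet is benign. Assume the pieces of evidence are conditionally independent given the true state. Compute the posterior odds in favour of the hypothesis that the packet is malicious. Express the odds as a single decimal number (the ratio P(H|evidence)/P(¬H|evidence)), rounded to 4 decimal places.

Posterior odds ≈ 3.2224

Prior odds = 4/50 = 0.080000. In log-odds, ln(0.080000) = -2.5257.
Add log likelihood ratios: ln(19.000) + ln(2.1200) = 3.6959.
Posterior log-odds = 1.1701, so posterior odds = exp(1.1701) = 3.2224.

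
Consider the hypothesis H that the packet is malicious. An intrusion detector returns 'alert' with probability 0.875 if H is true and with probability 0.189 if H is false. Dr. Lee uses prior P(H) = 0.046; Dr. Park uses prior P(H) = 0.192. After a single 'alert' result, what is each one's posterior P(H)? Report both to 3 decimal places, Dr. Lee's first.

Dr. Lee: 0.182; Dr. Park: 0.524

The likelihood ratio for an 'alert' result is 0.875/0.189 = 4.6296.
Dr. Lee: prior odds 0.046/0.954 = 0.048218; posterior odds 0.22323; posterior probability 0.182.
Dr. Park: prior odds 0.192/0.808 = 0.23762; posterior odds 1.1001; posterior probability 0.524.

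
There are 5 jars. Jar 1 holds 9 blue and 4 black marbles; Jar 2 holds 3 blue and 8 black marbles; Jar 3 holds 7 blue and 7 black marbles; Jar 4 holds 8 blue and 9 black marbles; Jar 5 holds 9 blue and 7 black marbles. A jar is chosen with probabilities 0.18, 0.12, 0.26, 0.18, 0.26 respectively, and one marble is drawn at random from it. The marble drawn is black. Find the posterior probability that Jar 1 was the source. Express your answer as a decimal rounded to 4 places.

P(black|Jar 1) = 0.3077; P(black|Jar 2) = 0.7273; P(black|Jar 3) = 0.5; P(black|Jar 4) = 0.5294; P(black|Jar 5) = 0.4375.
Prior × likelihood for each source: 0.18·0.3077=0.05538, 0.12·0.7273=0.08727, 0.26·0.5=0.1300, 0.18·0.5294=0.09529, 0.26·0.4375=0.1138. Summing gives P(black) = 0.48170.
P(Jar 1 | black) = 0.05538 / 0.48170 = 0.1150.

Posterior probability ≈ 0.1150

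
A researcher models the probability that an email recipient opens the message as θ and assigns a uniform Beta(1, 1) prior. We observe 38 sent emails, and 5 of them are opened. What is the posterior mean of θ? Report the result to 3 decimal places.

The binomial likelihood is conjugate to the Beta prior: with 5 successes and 33 failures, the posterior is Beta(1+5, 1+33) = Beta(6, 34).
E[θ | data] = 6/(6+34) = 0.150.

Posterior mean ≈ 0.150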